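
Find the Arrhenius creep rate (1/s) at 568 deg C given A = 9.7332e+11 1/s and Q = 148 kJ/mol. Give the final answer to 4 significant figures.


rate = A * exp(-Q / (R*T))
T = 568 + 273.15 = 841.15 K
rate = 9.7332e+11 * exp(-148e3 / (8.314 * 841.15))
rate = 627 1/s


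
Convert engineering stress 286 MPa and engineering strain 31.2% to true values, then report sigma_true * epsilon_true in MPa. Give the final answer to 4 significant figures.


sigma_true = sigma_eng * (1 + epsilon_eng)
sigma_true = 286 * (1 + 0.312) = 375.232 MPa
epsilon_true = ln(1 + epsilon_eng)
epsilon_true = ln(1 + 0.312) = 0.271553
sigma_true * epsilon_true = 375.232 * 0.271553 = 101.9 MPa


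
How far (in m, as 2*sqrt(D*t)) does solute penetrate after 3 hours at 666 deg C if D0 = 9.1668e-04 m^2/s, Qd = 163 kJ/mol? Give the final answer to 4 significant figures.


Step 1: D = D0 * exp(-Qd/(R*T))
T = 939.15 K
D = 9.1668e-04 * exp(-163e3 / (8.314 * 939.15)) = 7.87016e-13 m^2/s
Step 2: L = 2*sqrt(D*t)
t = 3 h = 10800 s
L = 2*sqrt(7.87016e-13 * 10800) = 1.844e-04 m


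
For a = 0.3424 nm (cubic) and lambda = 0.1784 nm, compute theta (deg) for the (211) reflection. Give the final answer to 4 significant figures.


d = a / sqrt(h^2+k^2+l^2)
d = 0.3424 / sqrt(6) = 0.139784 nm
lambda = 2*d*sin(theta)  =>  sin(theta) = lambda / (2*d)
sin(theta) = 0.1784 / (2 * 0.139784) = 0.638126
theta = 39.65 deg


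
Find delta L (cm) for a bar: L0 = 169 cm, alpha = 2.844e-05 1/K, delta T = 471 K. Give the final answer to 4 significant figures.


dL = L0 * alpha * dT
dL = 169 * 2.844e-05 * 471
dL = 2.264 cm


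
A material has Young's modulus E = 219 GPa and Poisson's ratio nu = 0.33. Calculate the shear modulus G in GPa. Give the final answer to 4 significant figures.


G = E / (2*(1+nu))
G = 219 / (2*(1+0.33))
G = 82.33 GPa


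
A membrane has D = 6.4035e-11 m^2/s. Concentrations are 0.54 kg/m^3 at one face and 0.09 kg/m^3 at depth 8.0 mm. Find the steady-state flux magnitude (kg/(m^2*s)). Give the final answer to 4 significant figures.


J = -D * (dC/dx) = D * (C1 - C2) / dx
J = 6.4035e-11 * (0.54 - 0.09) / 8e-03
J = 3.602e-09 kg/(m^2*s)


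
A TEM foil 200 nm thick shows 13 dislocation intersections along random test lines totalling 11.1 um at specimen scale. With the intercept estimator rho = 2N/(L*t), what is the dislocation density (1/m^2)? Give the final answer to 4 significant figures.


rho = 2N / (L * t)
L = 11.1 um = 1.11e-05 m, t = 200 nm = 2e-07 m
rho = 2 * 13 / (1.11e-05 * 2e-07)
rho = 1.171e+13 1/m^2


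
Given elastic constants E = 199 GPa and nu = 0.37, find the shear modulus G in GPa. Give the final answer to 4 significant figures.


G = E / (2*(1+nu))
G = 199 / (2*(1+0.37))
G = 72.63 GPa


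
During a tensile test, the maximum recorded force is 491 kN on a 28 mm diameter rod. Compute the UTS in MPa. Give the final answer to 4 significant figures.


A0 = pi*(d/2)^2 = pi*(28/2)^2 = 615.752 mm^2
UTS = F_max / A0 = 491*1000 / 615.752
UTS = 797.4 MPa


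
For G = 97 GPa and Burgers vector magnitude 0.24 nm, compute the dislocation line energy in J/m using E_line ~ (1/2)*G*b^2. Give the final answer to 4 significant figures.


E = G*b^2/2
b = 0.24 nm = 2.4e-10 m
G = 97 GPa = 9.7e+10 Pa
E = 0.5 * 9.7e+10 * (2.4e-10)^2
E = 2.794e-09 J/m


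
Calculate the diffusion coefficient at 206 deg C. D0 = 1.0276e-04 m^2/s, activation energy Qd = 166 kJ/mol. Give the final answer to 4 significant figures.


D = D0 * exp(-Qd / (R*T))
T = 479.15 K
D = 1.0276e-04 * exp(-166e3 / (8.314 * 479.15))
D = 8.216e-23 m^2/s


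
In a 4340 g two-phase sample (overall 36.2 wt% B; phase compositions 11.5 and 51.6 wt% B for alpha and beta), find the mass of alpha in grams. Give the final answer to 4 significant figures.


f_alpha = (C_beta - C0) / (C_beta - C_alpha)
f_alpha = (51.6 - 36.2) / (51.6 - 11.5) = 0.38404
m_alpha = f_alpha * m_total = 0.38404 * 4340 = 1667 g


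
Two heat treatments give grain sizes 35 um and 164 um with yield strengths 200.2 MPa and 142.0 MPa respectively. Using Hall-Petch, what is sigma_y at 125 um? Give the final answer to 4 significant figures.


sigma_y = sigma0 + k / sqrt(d)
1/sqrt(d1) = 1/sqrt(3.5e-05) = 169.031;  1/sqrt(d2) = 78.0869
k = (sigma1 - sigma2) / (1/sqrt(d1) - 1/sqrt(d2)) = (200.2 - 142.0) / (169.031 - 78.0869) = 0.639954 MPa*m^0.5
sigma0 = sigma1 - k/sqrt(d1) = 200.2 - 0.639954*169.031 = 92.028 MPa
sigma_y(d3) = 92.028 + 0.639954 / sqrt(1.25e-04) = 149.3 MPa


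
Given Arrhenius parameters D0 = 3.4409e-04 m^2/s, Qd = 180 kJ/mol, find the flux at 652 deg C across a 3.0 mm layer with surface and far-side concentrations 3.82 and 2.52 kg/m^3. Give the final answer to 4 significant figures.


Step 1: D = D0 * exp(-Qd/(R*T))
T = 652 + 273.15 = 925.15 K
D = 3.4409e-04 * exp(-180e3 / (8.314 * 925.15)) = 2.36251e-14 m^2/s
Step 2: J = D * (C1 - C2) / dx
J = 2.36251e-14 * (3.82 - 2.52) / 3e-03
J = 1.024e-11 kg/(m^2*s)


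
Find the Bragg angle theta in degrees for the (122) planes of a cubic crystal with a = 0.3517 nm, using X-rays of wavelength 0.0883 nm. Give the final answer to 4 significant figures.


d = a / sqrt(h^2+k^2+l^2)
d = 0.3517 / sqrt(9) = 0.117233 nm
lambda = 2*d*sin(theta)  =>  sin(theta) = lambda / (2*d)
sin(theta) = 0.0883 / (2 * 0.117233) = 0.376599
theta = 22.12 deg


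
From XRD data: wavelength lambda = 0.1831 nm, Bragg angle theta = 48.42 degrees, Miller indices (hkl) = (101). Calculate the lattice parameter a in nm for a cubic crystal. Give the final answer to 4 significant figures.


d = lambda / (2*sin(theta))
d = 0.1831 / (2*sin(48.42 deg))
d = 0.122388 nm
a = d * sqrt(h^2+k^2+l^2) = 0.122388 * sqrt(2)
a = 0.1731 nm


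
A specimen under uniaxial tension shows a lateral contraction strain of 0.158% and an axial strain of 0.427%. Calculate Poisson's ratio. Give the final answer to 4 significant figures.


nu = -epsilon_lat / epsilon_axial
Lateral strain is contraction (negative), so using magnitudes:
nu = 0.158 / 0.427
nu = 0.37


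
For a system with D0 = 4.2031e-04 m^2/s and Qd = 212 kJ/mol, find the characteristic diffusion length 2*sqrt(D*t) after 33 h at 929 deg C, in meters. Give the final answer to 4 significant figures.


Step 1: D = D0 * exp(-Qd/(R*T))
T = 1202.15 K
D = 4.2031e-04 * exp(-212e3 / (8.314 * 1202.15)) = 2.58001e-13 m^2/s
Step 2: L = 2*sqrt(D*t)
t = 33 h = 118800 s
L = 2*sqrt(2.58001e-13 * 118800) = 3.501e-04 m


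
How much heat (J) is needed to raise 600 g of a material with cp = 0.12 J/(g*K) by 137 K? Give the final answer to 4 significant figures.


Q = m * cp * dT
Q = 600 * 0.12 * 137
Q = 9864 J


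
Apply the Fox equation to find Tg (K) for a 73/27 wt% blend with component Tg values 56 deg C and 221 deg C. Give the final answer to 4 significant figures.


1/Tg = w1/Tg1 + w2/Tg2 (in Kelvin)
Tg1 = 329.15 K, Tg2 = 494.15 K
1/Tg = 0.73/329.15 + 0.27/494.15
Tg = 361.8 K


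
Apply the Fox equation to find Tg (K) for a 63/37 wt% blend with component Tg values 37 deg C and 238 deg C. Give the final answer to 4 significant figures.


1/Tg = w1/Tg1 + w2/Tg2 (in Kelvin)
Tg1 = 310.15 K, Tg2 = 511.15 K
1/Tg = 0.63/310.15 + 0.37/511.15
Tg = 363 K


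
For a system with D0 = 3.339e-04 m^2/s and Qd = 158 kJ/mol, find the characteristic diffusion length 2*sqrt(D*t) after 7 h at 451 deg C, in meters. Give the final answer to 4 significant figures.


Step 1: D = D0 * exp(-Qd/(R*T))
T = 724.15 K
D = 3.339e-04 * exp(-158e3 / (8.314 * 724.15)) = 1.3375e-15 m^2/s
Step 2: L = 2*sqrt(D*t)
t = 7 h = 25200 s
L = 2*sqrt(1.3375e-15 * 25200) = 1.161e-05 m


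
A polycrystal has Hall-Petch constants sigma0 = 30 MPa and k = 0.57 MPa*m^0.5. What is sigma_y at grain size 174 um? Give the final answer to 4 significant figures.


sigma_y = sigma0 + k / sqrt(d)
d = 174 um = 1.74e-04 m
sigma_y = 30 + 0.57 / sqrt(1.74e-04)
sigma_y = 73.21 MPa


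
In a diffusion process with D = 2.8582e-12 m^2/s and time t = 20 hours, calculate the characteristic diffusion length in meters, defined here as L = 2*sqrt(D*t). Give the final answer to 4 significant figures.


t = 20 hr = 72000 s
Diffusion length = 2*sqrt(D*t)
= 2*sqrt(2.8582e-12 * 72000)
= 9.073e-04 m


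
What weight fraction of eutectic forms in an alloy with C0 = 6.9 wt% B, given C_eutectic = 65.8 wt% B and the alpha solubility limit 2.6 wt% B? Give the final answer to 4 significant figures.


f_primary = (C_e - C0) / (C_e - C_alpha_max)
f_primary = (65.8 - 6.9) / (65.8 - 2.6)
f_primary = 0.931962
f_eutectic = 1 - 0.931962 = 0.06804


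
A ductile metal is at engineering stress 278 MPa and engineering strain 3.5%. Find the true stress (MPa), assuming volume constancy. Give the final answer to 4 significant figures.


sigma_true = sigma_eng * (1 + epsilon_eng)
sigma_true = 278 * (1 + 0.035)
sigma_true = 287.7 MPa


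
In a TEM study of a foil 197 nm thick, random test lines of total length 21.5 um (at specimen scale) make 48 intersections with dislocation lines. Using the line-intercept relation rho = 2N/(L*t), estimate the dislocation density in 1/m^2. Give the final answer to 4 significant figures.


rho = 2N / (L * t)
L = 21.5 um = 2.15e-05 m, t = 197 nm = 1.97e-07 m
rho = 2 * 48 / (2.15e-05 * 1.97e-07)
rho = 2.267e+13 1/m^2


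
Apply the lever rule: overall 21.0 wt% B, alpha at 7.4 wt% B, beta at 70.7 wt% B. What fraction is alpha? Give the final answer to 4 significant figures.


f_alpha = (C_beta - C0) / (C_beta - C_alpha)
f_alpha = (70.7 - 21.0) / (70.7 - 7.4)
f_alpha = 0.7852


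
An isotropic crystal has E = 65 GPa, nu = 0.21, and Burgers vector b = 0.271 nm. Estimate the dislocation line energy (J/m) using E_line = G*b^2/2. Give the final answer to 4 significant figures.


Step 1: G = E / (2*(1+nu))
G = 65 / (2*(1+0.21)) = 26.8595 GPa = 2.68595e+10 Pa
Step 2: E_line = G*b^2/2
b = 0.271 nm = 2.71e-10 m
E_line = 0.5 * 2.68595e+10 * (2.71e-10)^2 = 9.863e-10 J/m


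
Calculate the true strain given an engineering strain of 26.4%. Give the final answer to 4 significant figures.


epsilon_true = ln(1 + epsilon_eng)
epsilon_true = ln(1 + 0.264)
epsilon_true = 0.2343


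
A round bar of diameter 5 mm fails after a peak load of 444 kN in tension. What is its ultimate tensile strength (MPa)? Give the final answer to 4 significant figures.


A0 = pi*(d/2)^2 = pi*(5/2)^2 = 19.635 mm^2
UTS = F_max / A0 = 444*1000 / 19.635
UTS = 22610 MPa


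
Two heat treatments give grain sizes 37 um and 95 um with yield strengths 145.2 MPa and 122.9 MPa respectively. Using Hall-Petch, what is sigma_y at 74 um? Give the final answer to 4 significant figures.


sigma_y = sigma0 + k / sqrt(d)
1/sqrt(d1) = 1/sqrt(3.7e-05) = 164.399;  1/sqrt(d2) = 102.598
k = (sigma1 - sigma2) / (1/sqrt(d1) - 1/sqrt(d2)) = (145.2 - 122.9) / (164.399 - 102.598) = 0.360835 MPa*m^0.5
sigma0 = sigma1 - k/sqrt(d1) = 145.2 - 0.360835*164.399 = 85.8791 MPa
sigma_y(d3) = 85.8791 + 0.360835 / sqrt(7.4e-05) = 127.8 MPa


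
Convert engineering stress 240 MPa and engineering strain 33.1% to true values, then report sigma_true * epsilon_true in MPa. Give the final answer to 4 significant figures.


sigma_true = sigma_eng * (1 + epsilon_eng)
sigma_true = 240 * (1 + 0.331) = 319.44 MPa
epsilon_true = ln(1 + epsilon_eng)
epsilon_true = ln(1 + 0.331) = 0.285931
sigma_true * epsilon_true = 319.44 * 0.285931 = 91.34 MPa


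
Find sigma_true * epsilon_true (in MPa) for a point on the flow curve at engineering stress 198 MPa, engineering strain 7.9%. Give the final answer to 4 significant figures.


sigma_true = sigma_eng * (1 + epsilon_eng)
sigma_true = 198 * (1 + 0.079) = 213.642 MPa
epsilon_true = ln(1 + epsilon_eng)
epsilon_true = ln(1 + 0.079) = 0.0760347
sigma_true * epsilon_true = 213.642 * 0.0760347 = 16.24 MPa


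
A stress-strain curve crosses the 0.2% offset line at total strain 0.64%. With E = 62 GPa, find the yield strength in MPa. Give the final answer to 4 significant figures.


Offset strain = 0.002
Elastic strain at yield = total_strain - offset = 6.4e-03 - 0.002 = 4.4e-03
sigma_y = E * elastic_strain = 62000 * 4.4e-03
sigma_y = 272.8 MPa


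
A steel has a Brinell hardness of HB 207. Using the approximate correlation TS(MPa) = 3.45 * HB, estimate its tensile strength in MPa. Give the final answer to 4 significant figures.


TS (MPa) = 3.45 * HB
TS = 3.45 * 207
TS = 714.2 MPa


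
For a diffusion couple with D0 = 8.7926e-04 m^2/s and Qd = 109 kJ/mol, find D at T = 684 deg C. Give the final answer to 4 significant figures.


D = D0 * exp(-Qd / (R*T))
T = 957.15 K
D = 8.7926e-04 * exp(-109e3 / (8.314 * 957.15))
D = 9.895e-10 m^2/s


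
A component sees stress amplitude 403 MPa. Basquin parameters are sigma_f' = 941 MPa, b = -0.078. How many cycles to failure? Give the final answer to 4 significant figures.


sigma_a = sigma_f' * (2*Nf)^b
2*Nf = (sigma_a / sigma_f')^(1/b)
2*Nf = (403 / 941)^(1/-0.078)
2*Nf = 52674.1
Nf = 26340 cycles


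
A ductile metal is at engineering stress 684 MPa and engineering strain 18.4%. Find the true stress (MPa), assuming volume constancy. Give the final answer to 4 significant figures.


sigma_true = sigma_eng * (1 + epsilon_eng)
sigma_true = 684 * (1 + 0.184)
sigma_true = 809.9 MPa


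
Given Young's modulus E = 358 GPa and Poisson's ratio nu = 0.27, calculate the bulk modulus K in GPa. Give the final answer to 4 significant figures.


K = E / (3*(1-2*nu))
K = 358 / (3*(1-2*0.27))
K = 259.4 GPa


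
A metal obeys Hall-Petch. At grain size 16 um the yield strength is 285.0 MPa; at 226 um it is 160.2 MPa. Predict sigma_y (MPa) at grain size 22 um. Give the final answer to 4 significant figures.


sigma_y = sigma0 + k / sqrt(d)
1/sqrt(d1) = 1/sqrt(1.6e-05) = 250;  1/sqrt(d2) = 66.519
k = (sigma1 - sigma2) / (1/sqrt(d1) - 1/sqrt(d2)) = (285.0 - 160.2) / (250 - 66.519) = 0.680179 MPa*m^0.5
sigma0 = sigma1 - k/sqrt(d1) = 285.0 - 0.680179*250 = 114.955 MPa
sigma_y(d3) = 114.955 + 0.680179 / sqrt(2.2e-05) = 260 MPa


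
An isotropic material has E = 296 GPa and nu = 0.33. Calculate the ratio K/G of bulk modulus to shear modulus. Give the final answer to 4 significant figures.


G = E / (2*(1+nu))
G = 296 / (2*(1+0.33)) = 111.278 GPa
K = E / (3*(1-2*nu))
K = 296 / (3*(1-2*0.33)) = 290.196 GPa
K/G = 290.196 / 111.278 = 2.608


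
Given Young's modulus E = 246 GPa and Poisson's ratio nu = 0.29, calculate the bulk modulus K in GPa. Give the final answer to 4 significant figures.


K = E / (3*(1-2*nu))
K = 246 / (3*(1-2*0.29))
K = 195.2 GPa


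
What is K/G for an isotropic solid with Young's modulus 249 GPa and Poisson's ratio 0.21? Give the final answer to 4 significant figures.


G = E / (2*(1+nu))
G = 249 / (2*(1+0.21)) = 102.893 GPa
K = E / (3*(1-2*nu))
K = 249 / (3*(1-2*0.21)) = 143.103 GPa
K/G = 143.103 / 102.893 = 1.391


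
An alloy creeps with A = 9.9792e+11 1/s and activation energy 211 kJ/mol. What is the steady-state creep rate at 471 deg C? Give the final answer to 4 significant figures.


rate = A * exp(-Q / (R*T))
T = 471 + 273.15 = 744.15 K
rate = 9.9792e+11 * exp(-211e3 / (8.314 * 744.15))
rate = 1.541e-03 1/s


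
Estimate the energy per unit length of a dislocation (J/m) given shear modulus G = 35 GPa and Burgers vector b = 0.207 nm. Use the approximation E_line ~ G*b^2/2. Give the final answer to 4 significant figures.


E = G*b^2/2
b = 0.207 nm = 2.07e-10 m
G = 35 GPa = 3.5e+10 Pa
E = 0.5 * 3.5e+10 * (2.07e-10)^2
E = 7.499e-10 J/m


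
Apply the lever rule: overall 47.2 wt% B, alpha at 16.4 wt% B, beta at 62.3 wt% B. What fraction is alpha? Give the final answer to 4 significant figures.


f_alpha = (C_beta - C0) / (C_beta - C_alpha)
f_alpha = (62.3 - 47.2) / (62.3 - 16.4)
f_alpha = 0.329


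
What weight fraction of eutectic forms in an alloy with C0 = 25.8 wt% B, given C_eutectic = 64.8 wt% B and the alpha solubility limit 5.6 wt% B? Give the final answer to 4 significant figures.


f_primary = (C_e - C0) / (C_e - C_alpha_max)
f_primary = (64.8 - 25.8) / (64.8 - 5.6)
f_primary = 0.658784
f_eutectic = 1 - 0.658784 = 0.3412


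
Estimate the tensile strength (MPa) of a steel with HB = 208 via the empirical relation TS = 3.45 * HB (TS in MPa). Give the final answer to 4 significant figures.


TS (MPa) = 3.45 * HB
TS = 3.45 * 208
TS = 717.6 MPa


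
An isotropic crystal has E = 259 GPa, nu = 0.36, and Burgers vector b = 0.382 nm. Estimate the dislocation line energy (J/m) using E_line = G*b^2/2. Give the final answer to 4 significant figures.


Step 1: G = E / (2*(1+nu))
G = 259 / (2*(1+0.36)) = 95.2206 GPa = 9.52206e+10 Pa
Step 2: E_line = G*b^2/2
b = 0.382 nm = 3.82e-10 m
E_line = 0.5 * 9.52206e+10 * (3.82e-10)^2 = 6.947e-09 J/m


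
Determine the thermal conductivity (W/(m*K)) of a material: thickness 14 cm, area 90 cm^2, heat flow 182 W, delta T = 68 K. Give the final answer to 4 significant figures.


k = Q*L / (A*dT)
L = 0.14 m, A = 9e-03 m^2
k = 182 * 0.14 / (9e-03 * 68)
k = 41.63 W/(m*K)


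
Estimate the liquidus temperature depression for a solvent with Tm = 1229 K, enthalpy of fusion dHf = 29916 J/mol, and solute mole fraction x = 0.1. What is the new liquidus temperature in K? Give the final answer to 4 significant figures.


dT = R*Tm^2*x / dHf
dT = 8.314 * 1229^2 * 0.1 / 29916
dT = 41.9769 K
T_new = 1229 - 41.9769 = 1187 K


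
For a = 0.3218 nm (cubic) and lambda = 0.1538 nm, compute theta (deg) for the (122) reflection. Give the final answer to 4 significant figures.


d = a / sqrt(h^2+k^2+l^2)
d = 0.3218 / sqrt(9) = 0.107267 nm
lambda = 2*d*sin(theta)  =>  sin(theta) = lambda / (2*d)
sin(theta) = 0.1538 / (2 * 0.107267) = 0.716905
theta = 45.8 deg


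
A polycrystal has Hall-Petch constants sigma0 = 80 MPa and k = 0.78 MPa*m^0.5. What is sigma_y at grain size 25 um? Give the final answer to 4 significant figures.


sigma_y = sigma0 + k / sqrt(d)
d = 25 um = 2.5e-05 m
sigma_y = 80 + 0.78 / sqrt(2.5e-05)
sigma_y = 236 MPa


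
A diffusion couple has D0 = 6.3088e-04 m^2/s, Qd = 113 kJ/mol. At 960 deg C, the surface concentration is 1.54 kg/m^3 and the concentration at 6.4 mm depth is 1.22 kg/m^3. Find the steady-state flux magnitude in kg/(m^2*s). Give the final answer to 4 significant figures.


Step 1: D = D0 * exp(-Qd/(R*T))
T = 960 + 273.15 = 1233.15 K
D = 6.3088e-04 * exp(-113e3 / (8.314 * 1233.15)) = 1.03096e-08 m^2/s
Step 2: J = D * (C1 - C2) / dx
J = 1.03096e-08 * (1.54 - 1.22) / 6.4e-03
J = 5.155e-07 kg/(m^2*s)


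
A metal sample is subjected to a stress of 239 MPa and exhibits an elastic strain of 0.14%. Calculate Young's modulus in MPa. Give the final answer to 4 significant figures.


E = sigma / epsilon
epsilon = 0.14% = 1.4e-03
E = 239 / 1.4e-03
E = 170700 MPa


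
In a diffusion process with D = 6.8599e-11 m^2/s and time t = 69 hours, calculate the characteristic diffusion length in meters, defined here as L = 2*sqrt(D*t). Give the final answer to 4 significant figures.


t = 69 hr = 248400 s
Diffusion length = 2*sqrt(D*t)
= 2*sqrt(6.8599e-11 * 248400)
= 8.256e-03 m


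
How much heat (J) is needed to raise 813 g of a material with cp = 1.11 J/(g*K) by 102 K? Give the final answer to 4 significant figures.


Q = m * cp * dT
Q = 813 * 1.11 * 102
Q = 92050 J


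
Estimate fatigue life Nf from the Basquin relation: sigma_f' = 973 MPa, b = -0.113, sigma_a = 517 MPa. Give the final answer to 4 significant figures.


sigma_a = sigma_f' * (2*Nf)^b
2*Nf = (sigma_a / sigma_f')^(1/b)
2*Nf = (517 / 973)^(1/-0.113)
2*Nf = 269.331
Nf = 134.7 cycles


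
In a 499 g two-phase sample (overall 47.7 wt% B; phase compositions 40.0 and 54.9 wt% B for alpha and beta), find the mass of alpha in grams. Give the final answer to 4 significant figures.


f_alpha = (C_beta - C0) / (C_beta - C_alpha)
f_alpha = (54.9 - 47.7) / (54.9 - 40.0) = 0.483221
m_alpha = f_alpha * m_total = 0.483221 * 499 = 241.1 g


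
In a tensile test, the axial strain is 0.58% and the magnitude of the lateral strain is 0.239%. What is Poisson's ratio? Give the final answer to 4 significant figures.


nu = -epsilon_lat / epsilon_axial
Lateral strain is contraction (negative), so using magnitudes:
nu = 0.239 / 0.58
nu = 0.4121


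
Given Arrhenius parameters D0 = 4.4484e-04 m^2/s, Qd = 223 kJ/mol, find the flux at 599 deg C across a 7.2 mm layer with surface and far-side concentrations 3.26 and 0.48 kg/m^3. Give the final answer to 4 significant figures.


Step 1: D = D0 * exp(-Qd/(R*T))
T = 599 + 273.15 = 872.15 K
D = 4.4484e-04 * exp(-223e3 / (8.314 * 872.15)) = 1.95816e-17 m^2/s
Step 2: J = D * (C1 - C2) / dx
J = 1.95816e-17 * (3.26 - 0.48) / 7.2e-03
J = 7.561e-15 kg/(m^2*s)


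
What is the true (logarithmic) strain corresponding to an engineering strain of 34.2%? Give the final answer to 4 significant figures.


epsilon_true = ln(1 + epsilon_eng)
epsilon_true = ln(1 + 0.342)
epsilon_true = 0.2942


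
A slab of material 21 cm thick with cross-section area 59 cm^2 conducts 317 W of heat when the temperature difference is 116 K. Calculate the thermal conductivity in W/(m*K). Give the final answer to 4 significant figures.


k = Q*L / (A*dT)
L = 0.21 m, A = 5.9e-03 m^2
k = 317 * 0.21 / (5.9e-03 * 116)
k = 97.27 W/(m*K)


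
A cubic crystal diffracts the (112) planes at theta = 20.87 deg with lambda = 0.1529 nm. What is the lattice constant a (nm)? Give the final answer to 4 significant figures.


d = lambda / (2*sin(theta))
d = 0.1529 / (2*sin(20.87 deg))
d = 0.214597 nm
a = d * sqrt(h^2+k^2+l^2) = 0.214597 * sqrt(6)
a = 0.5257 nm


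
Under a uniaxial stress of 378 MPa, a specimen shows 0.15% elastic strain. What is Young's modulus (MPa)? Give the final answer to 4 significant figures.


E = sigma / epsilon
epsilon = 0.15% = 1.5e-03
E = 378 / 1.5e-03
E = 252000 MPa


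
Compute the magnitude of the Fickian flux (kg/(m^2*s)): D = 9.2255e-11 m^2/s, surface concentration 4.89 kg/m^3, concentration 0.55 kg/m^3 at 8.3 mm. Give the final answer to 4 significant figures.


J = -D * (dC/dx) = D * (C1 - C2) / dx
J = 9.2255e-11 * (4.89 - 0.55) / 8.3e-03
J = 4.824e-08 kg/(m^2*s)


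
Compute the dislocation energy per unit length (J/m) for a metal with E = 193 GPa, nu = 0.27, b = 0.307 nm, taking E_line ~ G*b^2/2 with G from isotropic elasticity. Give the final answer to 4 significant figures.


Step 1: G = E / (2*(1+nu))
G = 193 / (2*(1+0.27)) = 75.9843 GPa = 7.59843e+10 Pa
Step 2: E_line = G*b^2/2
b = 0.307 nm = 3.07e-10 m
E_line = 0.5 * 7.59843e+10 * (3.07e-10)^2 = 3.581e-09 J/m


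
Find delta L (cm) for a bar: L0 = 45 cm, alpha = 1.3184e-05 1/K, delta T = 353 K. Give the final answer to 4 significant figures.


dL = L0 * alpha * dT
dL = 45 * 1.3184e-05 * 353
dL = 0.2094 cm


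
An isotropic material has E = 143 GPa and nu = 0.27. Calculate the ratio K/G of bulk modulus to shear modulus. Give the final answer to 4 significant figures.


G = E / (2*(1+nu))
G = 143 / (2*(1+0.27)) = 56.2992 GPa
K = E / (3*(1-2*nu))
K = 143 / (3*(1-2*0.27)) = 103.623 GPa
K/G = 103.623 / 56.2992 = 1.841


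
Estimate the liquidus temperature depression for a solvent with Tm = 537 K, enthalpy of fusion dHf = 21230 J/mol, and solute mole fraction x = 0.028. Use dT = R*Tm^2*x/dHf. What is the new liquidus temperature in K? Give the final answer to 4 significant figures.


dT = R*Tm^2*x / dHf
dT = 8.314 * 537^2 * 0.028 / 21230
dT = 3.16203 K
T_new = 537 - 3.16203 = 533.8 K


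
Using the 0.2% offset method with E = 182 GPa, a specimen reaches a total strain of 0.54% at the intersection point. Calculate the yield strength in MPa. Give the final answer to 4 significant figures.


Offset strain = 0.002
Elastic strain at yield = total_strain - offset = 5.4e-03 - 0.002 = 3.4e-03
sigma_y = E * elastic_strain = 182000 * 3.4e-03
sigma_y = 618.8 MPa


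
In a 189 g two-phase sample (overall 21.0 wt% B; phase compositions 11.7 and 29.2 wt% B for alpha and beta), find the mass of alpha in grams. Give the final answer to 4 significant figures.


f_alpha = (C_beta - C0) / (C_beta - C_alpha)
f_alpha = (29.2 - 21.0) / (29.2 - 11.7) = 0.468571
m_alpha = f_alpha * m_total = 0.468571 * 189 = 88.56 g


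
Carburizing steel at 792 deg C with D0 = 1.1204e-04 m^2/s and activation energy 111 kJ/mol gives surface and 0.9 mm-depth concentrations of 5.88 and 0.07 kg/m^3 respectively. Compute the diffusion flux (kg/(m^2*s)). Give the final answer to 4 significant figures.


Step 1: D = D0 * exp(-Qd/(R*T))
T = 792 + 273.15 = 1065.15 K
D = 1.1204e-04 * exp(-111e3 / (8.314 * 1065.15)) = 4.03431e-10 m^2/s
Step 2: J = D * (C1 - C2) / dx
J = 4.03431e-10 * (5.88 - 0.07) / 9e-04
J = 2.604e-06 kg/(m^2*s)


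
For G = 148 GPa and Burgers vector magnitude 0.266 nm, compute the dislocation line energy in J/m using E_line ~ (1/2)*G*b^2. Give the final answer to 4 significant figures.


E = G*b^2/2
b = 0.266 nm = 2.66e-10 m
G = 148 GPa = 1.48e+11 Pa
E = 0.5 * 1.48e+11 * (2.66e-10)^2
E = 5.236e-09 J/m


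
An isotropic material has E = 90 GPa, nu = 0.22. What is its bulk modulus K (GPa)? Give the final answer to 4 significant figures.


K = E / (3*(1-2*nu))
K = 90 / (3*(1-2*0.22))
K = 53.57 GPa


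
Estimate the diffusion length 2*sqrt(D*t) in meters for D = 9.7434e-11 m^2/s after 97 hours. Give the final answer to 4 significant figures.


t = 97 hr = 349200 s
Diffusion length = 2*sqrt(D*t)
= 2*sqrt(9.7434e-11 * 349200)
= 0.01167 m


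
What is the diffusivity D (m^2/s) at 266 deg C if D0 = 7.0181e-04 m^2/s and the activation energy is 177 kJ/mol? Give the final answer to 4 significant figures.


D = D0 * exp(-Qd / (R*T))
T = 539.15 K
D = 7.0181e-04 * exp(-177e3 / (8.314 * 539.15))
D = 4.98e-21 m^2/s


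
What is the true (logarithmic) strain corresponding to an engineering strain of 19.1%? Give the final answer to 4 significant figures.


epsilon_true = ln(1 + epsilon_eng)
epsilon_true = ln(1 + 0.191)
epsilon_true = 0.1748


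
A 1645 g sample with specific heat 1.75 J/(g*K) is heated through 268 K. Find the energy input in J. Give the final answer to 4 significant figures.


Q = m * cp * dT
Q = 1645 * 1.75 * 268
Q = 771500 J


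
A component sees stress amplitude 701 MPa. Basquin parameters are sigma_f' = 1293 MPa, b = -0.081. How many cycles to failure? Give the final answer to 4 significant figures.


sigma_a = sigma_f' * (2*Nf)^b
2*Nf = (sigma_a / sigma_f')^(1/b)
2*Nf = (701 / 1293)^(1/-0.081)
2*Nf = 1916.35
Nf = 958.2 cycles


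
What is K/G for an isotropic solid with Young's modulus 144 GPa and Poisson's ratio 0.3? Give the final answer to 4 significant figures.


G = E / (2*(1+nu))
G = 144 / (2*(1+0.3)) = 55.3846 GPa
K = E / (3*(1-2*nu))
K = 144 / (3*(1-2*0.3)) = 120 GPa
K/G = 120 / 55.3846 = 2.167


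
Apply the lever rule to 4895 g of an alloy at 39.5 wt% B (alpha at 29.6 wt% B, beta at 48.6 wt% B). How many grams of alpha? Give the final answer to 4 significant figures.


f_alpha = (C_beta - C0) / (C_beta - C_alpha)
f_alpha = (48.6 - 39.5) / (48.6 - 29.6) = 0.478947
m_alpha = f_alpha * m_total = 0.478947 * 4895 = 2344 g


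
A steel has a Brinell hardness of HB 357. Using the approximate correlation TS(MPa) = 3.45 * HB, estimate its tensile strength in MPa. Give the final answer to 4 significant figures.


TS (MPa) = 3.45 * HB
TS = 3.45 * 357
TS = 1232 MPa


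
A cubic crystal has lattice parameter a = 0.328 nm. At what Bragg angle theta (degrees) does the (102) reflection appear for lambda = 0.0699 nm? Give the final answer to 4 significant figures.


d = a / sqrt(h^2+k^2+l^2)
d = 0.328 / sqrt(5) = 0.146686 nm
lambda = 2*d*sin(theta)  =>  sin(theta) = lambda / (2*d)
sin(theta) = 0.0699 / (2 * 0.146686) = 0.238264
theta = 13.78 deg


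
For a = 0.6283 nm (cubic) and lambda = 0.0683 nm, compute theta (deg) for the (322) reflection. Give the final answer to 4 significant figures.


d = a / sqrt(h^2+k^2+l^2)
d = 0.6283 / sqrt(17) = 0.152385 nm
lambda = 2*d*sin(theta)  =>  sin(theta) = lambda / (2*d)
sin(theta) = 0.0683 / (2 * 0.152385) = 0.224103
theta = 12.95 deg


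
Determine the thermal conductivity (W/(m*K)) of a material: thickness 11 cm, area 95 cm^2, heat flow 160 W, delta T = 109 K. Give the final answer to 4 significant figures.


k = Q*L / (A*dT)
L = 0.11 m, A = 9.5e-03 m^2
k = 160 * 0.11 / (9.5e-03 * 109)
k = 17 W/(m*K)


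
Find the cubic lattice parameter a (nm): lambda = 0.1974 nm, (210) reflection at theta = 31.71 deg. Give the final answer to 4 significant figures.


d = lambda / (2*sin(theta))
d = 0.1974 / (2*sin(31.71 deg))
d = 0.187778 nm
a = d * sqrt(h^2+k^2+l^2) = 0.187778 * sqrt(5)
a = 0.4199 nm


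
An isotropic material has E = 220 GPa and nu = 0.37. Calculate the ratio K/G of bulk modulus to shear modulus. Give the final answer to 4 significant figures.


G = E / (2*(1+nu))
G = 220 / (2*(1+0.37)) = 80.292 GPa
K = E / (3*(1-2*nu))
K = 220 / (3*(1-2*0.37)) = 282.051 GPa
K/G = 282.051 / 80.292 = 3.513


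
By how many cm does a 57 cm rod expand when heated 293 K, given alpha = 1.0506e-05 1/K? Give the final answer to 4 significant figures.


dL = L0 * alpha * dT
dL = 57 * 1.0506e-05 * 293
dL = 0.1755 cm


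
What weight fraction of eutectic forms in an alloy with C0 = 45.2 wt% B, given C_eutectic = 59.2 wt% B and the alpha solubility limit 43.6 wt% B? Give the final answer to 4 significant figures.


f_primary = (C_e - C0) / (C_e - C_alpha_max)
f_primary = (59.2 - 45.2) / (59.2 - 43.6)
f_primary = 0.897436
f_eutectic = 1 - 0.897436 = 0.1026


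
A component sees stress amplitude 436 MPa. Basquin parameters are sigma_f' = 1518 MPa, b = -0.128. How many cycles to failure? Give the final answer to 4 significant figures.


sigma_a = sigma_f' * (2*Nf)^b
2*Nf = (sigma_a / sigma_f')^(1/b)
2*Nf = (436 / 1518)^(1/-0.128)
2*Nf = 17088.2
Nf = 8544 cycles


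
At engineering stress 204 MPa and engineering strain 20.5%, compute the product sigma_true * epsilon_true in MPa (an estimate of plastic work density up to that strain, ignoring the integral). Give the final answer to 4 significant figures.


sigma_true = sigma_eng * (1 + epsilon_eng)
sigma_true = 204 * (1 + 0.205) = 245.82 MPa
epsilon_true = ln(1 + epsilon_eng)
epsilon_true = ln(1 + 0.205) = 0.18648
sigma_true * epsilon_true = 245.82 * 0.18648 = 45.84 MPa


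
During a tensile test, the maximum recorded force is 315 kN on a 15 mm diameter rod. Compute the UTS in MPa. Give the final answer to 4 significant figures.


A0 = pi*(d/2)^2 = pi*(15/2)^2 = 176.715 mm^2
UTS = F_max / A0 = 315*1000 / 176.715
UTS = 1783 MPa


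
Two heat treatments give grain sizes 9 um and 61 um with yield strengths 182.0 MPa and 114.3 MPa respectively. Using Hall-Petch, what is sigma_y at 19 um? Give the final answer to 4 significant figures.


sigma_y = sigma0 + k / sqrt(d)
1/sqrt(d1) = 1/sqrt(9e-06) = 333.333;  1/sqrt(d2) = 128.037
k = (sigma1 - sigma2) / (1/sqrt(d1) - 1/sqrt(d2)) = (182.0 - 114.3) / (333.333 - 128.037) = 0.329767 MPa*m^0.5
sigma0 = sigma1 - k/sqrt(d1) = 182.0 - 0.329767*333.333 = 72.0777 MPa
sigma_y(d3) = 72.0777 + 0.329767 / sqrt(1.9e-05) = 147.7 MPa


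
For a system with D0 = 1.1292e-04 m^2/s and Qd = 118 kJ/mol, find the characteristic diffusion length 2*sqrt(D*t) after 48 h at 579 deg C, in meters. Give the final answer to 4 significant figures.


Step 1: D = D0 * exp(-Qd/(R*T))
T = 852.15 K
D = 1.1292e-04 * exp(-118e3 / (8.314 * 852.15)) = 6.59794e-12 m^2/s
Step 2: L = 2*sqrt(D*t)
t = 48 h = 172800 s
L = 2*sqrt(6.59794e-12 * 172800) = 2.136e-03 m


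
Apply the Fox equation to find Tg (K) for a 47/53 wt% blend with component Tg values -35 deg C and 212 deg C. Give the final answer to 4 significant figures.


1/Tg = w1/Tg1 + w2/Tg2 (in Kelvin)
Tg1 = 238.15 K, Tg2 = 485.15 K
1/Tg = 0.47/238.15 + 0.53/485.15
Tg = 326.2 K


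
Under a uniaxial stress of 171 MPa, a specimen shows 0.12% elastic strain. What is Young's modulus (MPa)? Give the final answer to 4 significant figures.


E = sigma / epsilon
epsilon = 0.12% = 1.2e-03
E = 171 / 1.2e-03
E = 142500 MPa


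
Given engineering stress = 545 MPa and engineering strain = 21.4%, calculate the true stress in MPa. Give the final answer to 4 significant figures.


sigma_true = sigma_eng * (1 + epsilon_eng)
sigma_true = 545 * (1 + 0.214)
sigma_true = 661.6 MPa


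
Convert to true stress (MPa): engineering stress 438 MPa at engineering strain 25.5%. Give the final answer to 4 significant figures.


sigma_true = sigma_eng * (1 + epsilon_eng)
sigma_true = 438 * (1 + 0.255)
sigma_true = 549.7 MPa


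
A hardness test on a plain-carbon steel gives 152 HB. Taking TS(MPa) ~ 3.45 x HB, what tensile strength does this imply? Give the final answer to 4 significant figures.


TS (MPa) = 3.45 * HB
TS = 3.45 * 152
TS = 524.4 MPa


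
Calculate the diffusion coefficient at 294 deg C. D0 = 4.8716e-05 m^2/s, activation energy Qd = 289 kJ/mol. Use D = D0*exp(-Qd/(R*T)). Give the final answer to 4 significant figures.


D = D0 * exp(-Qd / (R*T))
T = 567.15 K
D = 4.8716e-05 * exp(-289e3 / (8.314 * 567.15))
D = 1.174e-31 m^2/s


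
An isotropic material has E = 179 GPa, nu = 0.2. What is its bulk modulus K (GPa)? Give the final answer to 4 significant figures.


K = E / (3*(1-2*nu))
K = 179 / (3*(1-2*0.2))
K = 99.44 GPa


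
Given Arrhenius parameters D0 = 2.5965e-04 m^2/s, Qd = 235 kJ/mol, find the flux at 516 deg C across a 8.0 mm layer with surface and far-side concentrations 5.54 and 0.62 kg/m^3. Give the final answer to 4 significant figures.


Step 1: D = D0 * exp(-Qd/(R*T))
T = 516 + 273.15 = 789.15 K
D = 2.5965e-04 * exp(-235e3 / (8.314 * 789.15)) = 7.22666e-20 m^2/s
Step 2: J = D * (C1 - C2) / dx
J = 7.22666e-20 * (5.54 - 0.62) / 8e-03
J = 4.444e-17 kg/(m^2*s)


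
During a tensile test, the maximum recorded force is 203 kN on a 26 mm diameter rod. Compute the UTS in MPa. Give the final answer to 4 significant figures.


A0 = pi*(d/2)^2 = pi*(26/2)^2 = 530.929 mm^2
UTS = F_max / A0 = 203*1000 / 530.929
UTS = 382.3 MPa


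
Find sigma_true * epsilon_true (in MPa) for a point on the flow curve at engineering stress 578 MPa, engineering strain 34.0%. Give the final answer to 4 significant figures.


sigma_true = sigma_eng * (1 + epsilon_eng)
sigma_true = 578 * (1 + 0.34) = 774.52 MPa
epsilon_true = ln(1 + epsilon_eng)
epsilon_true = ln(1 + 0.34) = 0.29267
sigma_true * epsilon_true = 774.52 * 0.29267 = 226.7 MPa


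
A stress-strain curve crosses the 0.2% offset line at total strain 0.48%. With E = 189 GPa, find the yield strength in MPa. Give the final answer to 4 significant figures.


Offset strain = 0.002
Elastic strain at yield = total_strain - offset = 4.8e-03 - 0.002 = 2.8e-03
sigma_y = E * elastic_strain = 189000 * 2.8e-03
sigma_y = 529.2 MPa


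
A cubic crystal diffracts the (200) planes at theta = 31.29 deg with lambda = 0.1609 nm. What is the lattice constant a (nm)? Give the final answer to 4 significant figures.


d = lambda / (2*sin(theta))
d = 0.1609 / (2*sin(31.29 deg))
d = 0.154899 nm
a = d * sqrt(h^2+k^2+l^2) = 0.154899 * sqrt(4)
a = 0.3098 nm


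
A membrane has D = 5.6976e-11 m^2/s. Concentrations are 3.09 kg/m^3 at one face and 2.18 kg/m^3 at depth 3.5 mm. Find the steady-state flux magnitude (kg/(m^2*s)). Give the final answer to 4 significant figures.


J = -D * (dC/dx) = D * (C1 - C2) / dx
J = 5.6976e-11 * (3.09 - 2.18) / 3.5e-03
J = 1.481e-08 kg/(m^2*s)


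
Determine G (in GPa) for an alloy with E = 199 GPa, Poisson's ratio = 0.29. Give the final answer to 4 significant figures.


G = E / (2*(1+nu))
G = 199 / (2*(1+0.29))
G = 77.13 GPa


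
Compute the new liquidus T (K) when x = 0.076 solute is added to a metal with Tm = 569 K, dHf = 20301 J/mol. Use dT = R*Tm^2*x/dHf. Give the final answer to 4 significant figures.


dT = R*Tm^2*x / dHf
dT = 8.314 * 569^2 * 0.076 / 20301
dT = 10.077 K
T_new = 569 - 10.077 = 558.9 K


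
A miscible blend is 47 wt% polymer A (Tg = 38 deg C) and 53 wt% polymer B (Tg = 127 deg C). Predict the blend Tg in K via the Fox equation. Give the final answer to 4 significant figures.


1/Tg = w1/Tg1 + w2/Tg2 (in Kelvin)
Tg1 = 311.15 K, Tg2 = 400.15 K
1/Tg = 0.47/311.15 + 0.53/400.15
Tg = 352.7 K


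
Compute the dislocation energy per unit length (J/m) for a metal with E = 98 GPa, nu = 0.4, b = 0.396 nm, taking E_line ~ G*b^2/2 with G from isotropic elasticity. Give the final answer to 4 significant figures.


Step 1: G = E / (2*(1+nu))
G = 98 / (2*(1+0.4)) = 35 GPa = 3.5e+10 Pa
Step 2: E_line = G*b^2/2
b = 0.396 nm = 3.96e-10 m
E_line = 0.5 * 3.5e+10 * (3.96e-10)^2 = 2.744e-09 J/m


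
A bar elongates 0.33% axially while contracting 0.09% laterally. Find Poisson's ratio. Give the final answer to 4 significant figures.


nu = -epsilon_lat / epsilon_axial
Lateral strain is contraction (negative), so using magnitudes:
nu = 0.09 / 0.33
nu = 0.2727


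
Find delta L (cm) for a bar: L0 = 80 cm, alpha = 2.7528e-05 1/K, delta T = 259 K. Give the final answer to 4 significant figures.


dL = L0 * alpha * dT
dL = 80 * 2.7528e-05 * 259
dL = 0.5704 cm


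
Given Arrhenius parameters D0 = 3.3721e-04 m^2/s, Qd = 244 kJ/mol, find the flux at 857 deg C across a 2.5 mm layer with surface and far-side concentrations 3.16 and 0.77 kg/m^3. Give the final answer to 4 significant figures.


Step 1: D = D0 * exp(-Qd/(R*T))
T = 857 + 273.15 = 1130.15 K
D = 3.3721e-04 * exp(-244e3 / (8.314 * 1130.15)) = 1.7783e-15 m^2/s
Step 2: J = D * (C1 - C2) / dx
J = 1.7783e-15 * (3.16 - 0.77) / 2.5e-03
J = 1.7e-12 kg/(m^2*s)


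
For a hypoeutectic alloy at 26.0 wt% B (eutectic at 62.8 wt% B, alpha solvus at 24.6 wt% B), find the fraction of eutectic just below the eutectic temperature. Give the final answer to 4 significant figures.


f_primary = (C_e - C0) / (C_e - C_alpha_max)
f_primary = (62.8 - 26.0) / (62.8 - 24.6)
f_primary = 0.963351
f_eutectic = 1 - 0.963351 = 0.03665


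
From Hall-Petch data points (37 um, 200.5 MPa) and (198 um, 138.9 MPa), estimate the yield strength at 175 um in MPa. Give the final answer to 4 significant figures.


sigma_y = sigma0 + k / sqrt(d)
1/sqrt(d1) = 1/sqrt(3.7e-05) = 164.399;  1/sqrt(d2) = 71.0669
k = (sigma1 - sigma2) / (1/sqrt(d1) - 1/sqrt(d2)) = (200.5 - 138.9) / (164.399 - 71.0669) = 0.660009 MPa*m^0.5
sigma0 = sigma1 - k/sqrt(d1) = 200.5 - 0.660009*164.399 = 91.9952 MPa
sigma_y(d3) = 91.9952 + 0.660009 / sqrt(1.75e-04) = 141.9 MPa


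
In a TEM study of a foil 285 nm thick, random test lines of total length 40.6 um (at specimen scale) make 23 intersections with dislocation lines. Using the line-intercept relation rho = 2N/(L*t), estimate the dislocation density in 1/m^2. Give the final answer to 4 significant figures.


rho = 2N / (L * t)
L = 40.6 um = 4.06e-05 m, t = 285 nm = 2.85e-07 m
rho = 2 * 23 / (4.06e-05 * 2.85e-07)
rho = 3.975e+12 1/m^2


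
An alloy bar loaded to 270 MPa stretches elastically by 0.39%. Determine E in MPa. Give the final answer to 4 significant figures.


E = sigma / epsilon
epsilon = 0.39% = 3.9e-03
E = 270 / 3.9e-03
E = 69230 MPa


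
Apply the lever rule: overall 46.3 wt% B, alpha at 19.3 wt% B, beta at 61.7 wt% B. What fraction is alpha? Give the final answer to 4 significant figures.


f_alpha = (C_beta - C0) / (C_beta - C_alpha)
f_alpha = (61.7 - 46.3) / (61.7 - 19.3)
f_alpha = 0.3632


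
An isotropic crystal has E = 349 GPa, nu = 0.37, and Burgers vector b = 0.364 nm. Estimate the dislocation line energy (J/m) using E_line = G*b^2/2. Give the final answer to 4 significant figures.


Step 1: G = E / (2*(1+nu))
G = 349 / (2*(1+0.37)) = 127.372 GPa = 1.27372e+11 Pa
Step 2: E_line = G*b^2/2
b = 0.364 nm = 3.64e-10 m
E_line = 0.5 * 1.27372e+11 * (3.64e-10)^2 = 8.438e-09 J/m


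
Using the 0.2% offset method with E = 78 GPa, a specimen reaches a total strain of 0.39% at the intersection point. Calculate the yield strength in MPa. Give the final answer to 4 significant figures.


Offset strain = 0.002
Elastic strain at yield = total_strain - offset = 3.9e-03 - 0.002 = 1.9e-03
sigma_y = E * elastic_strain = 78000 * 1.9e-03
sigma_y = 148.2 MPa
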